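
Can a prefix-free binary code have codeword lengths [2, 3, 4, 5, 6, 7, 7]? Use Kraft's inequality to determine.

Kraft inequality: Σ 2^(-l_i) ≤ 1 for prefix-free code
Calculating: 2^(-2) + 2^(-3) + 2^(-4) + 2^(-5) + 2^(-6) + 2^(-7) + 2^(-7)
= 0.25 + 0.125 + 0.0625 + 0.03125 + 0.015625 + 0.0078125 + 0.0078125
= 0.5000
Since 0.5000 ≤ 1, prefix-free code exists


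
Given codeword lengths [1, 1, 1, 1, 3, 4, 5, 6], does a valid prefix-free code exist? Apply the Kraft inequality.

Kraft inequality: Σ 2^(-l_i) ≤ 1 for prefix-free code
Calculating: 2^(-1) + 2^(-1) + 2^(-1) + 2^(-1) + 2^(-3) + 2^(-4) + 2^(-5) + 2^(-6)
= 0.5 + 0.5 + 0.5 + 0.5 + 0.125 + 0.0625 + 0.03125 + 0.015625
= 2.2344
Since 2.2344 > 1, prefix-free code does not exist


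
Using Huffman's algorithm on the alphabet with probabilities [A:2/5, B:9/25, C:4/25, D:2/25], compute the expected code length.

Huffman tree construction:
Combine smallest probabilities repeatedly
Resulting codes:
  A: 0 (length 1)
  B: 11 (length 2)
  C: 101 (length 3)
  D: 100 (length 3)
Average length = Σ p(s) × length(s) = 1.8400 bits


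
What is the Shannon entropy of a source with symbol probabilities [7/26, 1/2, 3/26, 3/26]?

H(X) = -Σ p(x) log₂ p(x)
  -7/26 × log₂(7/26) = 0.5097
  -1/2 × log₂(1/2) = 0.5000
  -3/26 × log₂(3/26) = 0.3595
  -3/26 × log₂(3/26) = 0.3595
H(X) = 1.7286 bits


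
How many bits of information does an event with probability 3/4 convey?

Information content I(x) = -log₂(p(x))
I = -log₂(3/4) = -log₂(0.7500)
I = 0.4150 bits


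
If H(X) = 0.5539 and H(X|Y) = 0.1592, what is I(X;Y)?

I(X;Y) = H(X) - H(X|Y)
I(X;Y) = 0.5539 - 0.1592 = 0.3947 bits


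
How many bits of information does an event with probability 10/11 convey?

Information content I(x) = -log₂(p(x))
I = -log₂(10/11) = -log₂(0.9091)
I = 0.1375 bits


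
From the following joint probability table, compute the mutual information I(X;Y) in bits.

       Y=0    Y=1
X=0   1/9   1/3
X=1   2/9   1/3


H(X) = 0.9911, H(Y) = 0.9183, H(X,Y) = 1.8911
I(X;Y) = H(X) + H(Y) - H(X,Y) = 0.0183 bits


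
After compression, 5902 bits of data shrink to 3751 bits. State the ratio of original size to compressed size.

Compression ratio = Original / Compressed
= 5902 / 3751 = 1.57:1


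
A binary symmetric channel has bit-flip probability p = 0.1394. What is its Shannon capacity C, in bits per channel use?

For BSC with error probability p:
C = 1 - H(p) where H(p) is binary entropy
H(0.1394) = -0.1394 × log₂(0.1394) - 0.8606 × log₂(0.8606)
H(p) = 0.5827
C = 1 - 0.5827 = 0.4173 bits/use


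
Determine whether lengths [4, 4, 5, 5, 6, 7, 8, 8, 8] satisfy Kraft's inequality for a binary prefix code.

Kraft inequality: Σ 2^(-l_i) ≤ 1 for prefix-free code
Calculating: 2^(-4) + 2^(-4) + 2^(-5) + 2^(-5) + 2^(-6) + 2^(-7) + 2^(-8) + 2^(-8) + 2^(-8)
= 0.0625 + 0.0625 + 0.03125 + 0.03125 + 0.015625 + 0.0078125 + 0.00390625 + 0.00390625 + 0.00390625
= 0.2227
Since 0.2227 ≤ 1, prefix-free code exists


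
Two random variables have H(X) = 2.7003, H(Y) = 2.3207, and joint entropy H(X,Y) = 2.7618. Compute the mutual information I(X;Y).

I(X;Y) = H(X) + H(Y) - H(X,Y)
I(X;Y) = 2.7003 + 2.3207 - 2.7618 = 2.2592 bits


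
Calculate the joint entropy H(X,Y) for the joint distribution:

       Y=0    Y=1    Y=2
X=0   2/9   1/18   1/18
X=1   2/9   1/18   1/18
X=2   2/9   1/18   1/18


H(X,Y) = -Σ p(x,y) log₂ p(x,y)
  p(0,0)=2/9: -0.2222 × log₂(0.2222) = 0.4822
  p(0,1)=1/18: -0.0556 × log₂(0.0556) = 0.2317
  p(0,2)=1/18: -0.0556 × log₂(0.0556) = 0.2317
  p(1,0)=2/9: -0.2222 × log₂(0.2222) = 0.4822
  p(1,1)=1/18: -0.0556 × log₂(0.0556) = 0.2317
  p(1,2)=1/18: -0.0556 × log₂(0.0556) = 0.2317
  p(2,0)=2/9: -0.2222 × log₂(0.2222) = 0.4822
  p(2,1)=1/18: -0.0556 × log₂(0.0556) = 0.2317
  p(2,2)=1/18: -0.0556 × log₂(0.0556) = 0.2317
H(X,Y) = 2.8366 bits


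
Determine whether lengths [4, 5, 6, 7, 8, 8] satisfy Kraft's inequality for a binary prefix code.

Kraft inequality: Σ 2^(-l_i) ≤ 1 for prefix-free code
Calculating: 2^(-4) + 2^(-5) + 2^(-6) + 2^(-7) + 2^(-8) + 2^(-8)
= 0.0625 + 0.03125 + 0.015625 + 0.0078125 + 0.00390625 + 0.00390625
= 0.1250
Since 0.1250 ≤ 1, prefix-free code exists


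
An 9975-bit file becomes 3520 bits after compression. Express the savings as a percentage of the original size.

Space savings = (1 - Compressed/Original) × 100%
= (1 - 3520/9975) × 100%
= 64.71%


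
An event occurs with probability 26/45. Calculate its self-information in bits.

Information content I(x) = -log₂(p(x))
I = -log₂(26/45) = -log₂(0.5778)
I = 0.7914 bits


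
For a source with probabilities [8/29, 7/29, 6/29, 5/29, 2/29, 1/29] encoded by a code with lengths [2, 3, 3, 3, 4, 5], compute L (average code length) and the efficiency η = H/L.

Average length L = Σ p_i × l_i = 2.8621 bits
Entropy H = 2.3486 bits
Efficiency η = H/L × 100% = 82.06%


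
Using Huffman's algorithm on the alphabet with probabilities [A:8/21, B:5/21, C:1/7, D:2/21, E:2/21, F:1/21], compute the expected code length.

Huffman tree construction:
Combine smallest probabilities repeatedly
Resulting codes:
  A: 11 (length 2)
  B: 01 (length 2)
  C: 101 (length 3)
  D: 001 (length 3)
  E: 100 (length 3)
  F: 000 (length 3)
Average length = Σ p(s) × length(s) = 2.3810 bits


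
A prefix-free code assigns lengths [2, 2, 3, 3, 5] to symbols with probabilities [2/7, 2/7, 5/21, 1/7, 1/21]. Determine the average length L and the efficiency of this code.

Average length L = Σ p_i × l_i = 2.5238 bits
Entropy H = 2.1359 bits
Efficiency η = H/L × 100% = 84.63%


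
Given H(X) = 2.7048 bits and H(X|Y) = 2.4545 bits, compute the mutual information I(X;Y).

I(X;Y) = H(X) - H(X|Y)
I(X;Y) = 2.7048 - 2.4545 = 0.2503 bits


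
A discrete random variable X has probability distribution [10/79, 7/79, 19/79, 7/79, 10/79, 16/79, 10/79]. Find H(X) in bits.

H(X) = -Σ p(x) log₂ p(x)
  -10/79 × log₂(10/79) = 0.3774
  -7/79 × log₂(7/79) = 0.3098
  -19/79 × log₂(19/79) = 0.4944
  -7/79 × log₂(7/79) = 0.3098
  -10/79 × log₂(10/79) = 0.3774
  -16/79 × log₂(16/79) = 0.4666
  -10/79 × log₂(10/79) = 0.3774
H(X) = 2.7130 bits


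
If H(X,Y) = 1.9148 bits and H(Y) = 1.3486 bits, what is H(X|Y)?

Chain rule: H(X,Y) = H(X|Y) + H(Y)
H(X|Y) = H(X,Y) - H(Y) = 1.9148 - 1.3486 = 0.5662 bits


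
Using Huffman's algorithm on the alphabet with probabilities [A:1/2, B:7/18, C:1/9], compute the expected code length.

Huffman tree construction:
Combine smallest probabilities repeatedly
Resulting codes:
  A: 0 (length 1)
  B: 11 (length 2)
  C: 10 (length 2)
Average length = Σ p(s) × length(s) = 1.5000 bits


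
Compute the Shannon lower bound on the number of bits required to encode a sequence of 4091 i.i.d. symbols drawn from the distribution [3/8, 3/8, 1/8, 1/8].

Entropy H = 1.8113 bits/symbol
Minimum bits = H × n = 1.8113 × 4091
= 7409.94 bits


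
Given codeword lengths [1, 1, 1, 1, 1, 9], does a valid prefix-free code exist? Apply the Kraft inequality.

Kraft inequality: Σ 2^(-l_i) ≤ 1 for prefix-free code
Calculating: 2^(-1) + 2^(-1) + 2^(-1) + 2^(-1) + 2^(-1) + 2^(-9)
= 0.5 + 0.5 + 0.5 + 0.5 + 0.5 + 0.001953125
= 2.5020
Since 2.5020 > 1, prefix-free code does not exist


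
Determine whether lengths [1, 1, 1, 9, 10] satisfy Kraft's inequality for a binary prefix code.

Kraft inequality: Σ 2^(-l_i) ≤ 1 for prefix-free code
Calculating: 2^(-1) + 2^(-1) + 2^(-1) + 2^(-9) + 2^(-10)
= 0.5 + 0.5 + 0.5 + 0.001953125 + 0.0009765625
= 1.5029
Since 1.5029 > 1, prefix-free code does not exist


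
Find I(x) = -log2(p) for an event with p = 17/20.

Information content I(x) = -log₂(p(x))
I = -log₂(17/20) = -log₂(0.8500)
I = 0.2345 bits


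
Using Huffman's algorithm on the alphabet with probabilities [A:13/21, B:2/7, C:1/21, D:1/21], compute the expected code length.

Huffman tree construction:
Combine smallest probabilities repeatedly
Resulting codes:
  A: 1 (length 1)
  B: 01 (length 2)
  C: 000 (length 3)
  D: 001 (length 3)
Average length = Σ p(s) × length(s) = 1.4762 bits


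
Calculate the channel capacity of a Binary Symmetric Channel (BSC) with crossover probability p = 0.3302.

For BSC with error probability p:
C = 1 - H(p) where H(p) is binary entropy
H(0.3302) = -0.3302 × log₂(0.3302) - 0.6698 × log₂(0.6698)
H(p) = 0.9151
C = 1 - 0.9151 = 0.0849 bits/use


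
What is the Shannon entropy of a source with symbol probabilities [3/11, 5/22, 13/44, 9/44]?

H(X) = -Σ p(x) log₂ p(x)
  -3/11 × log₂(3/11) = 0.5112
  -5/22 × log₂(5/22) = 0.4858
  -13/44 × log₂(13/44) = 0.5197
  -9/44 × log₂(9/44) = 0.4683
H(X) = 1.9850 bits


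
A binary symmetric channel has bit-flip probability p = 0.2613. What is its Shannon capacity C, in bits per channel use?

For BSC with error probability p:
C = 1 - H(p) where H(p) is binary entropy
H(0.2613) = -0.2613 × log₂(0.2613) - 0.7387 × log₂(0.7387)
H(p) = 0.8287
C = 1 - 0.8287 = 0.1713 bits/use


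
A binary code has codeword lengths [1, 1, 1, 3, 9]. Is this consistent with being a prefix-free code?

Kraft inequality: Σ 2^(-l_i) ≤ 1 for prefix-free code
Calculating: 2^(-1) + 2^(-1) + 2^(-1) + 2^(-3) + 2^(-9)
= 0.5 + 0.5 + 0.5 + 0.125 + 0.001953125
= 1.6270
Since 1.6270 > 1, prefix-free code does not exist


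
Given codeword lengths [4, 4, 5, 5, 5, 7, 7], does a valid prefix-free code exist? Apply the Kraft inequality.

Kraft inequality: Σ 2^(-l_i) ≤ 1 for prefix-free code
Calculating: 2^(-4) + 2^(-4) + 2^(-5) + 2^(-5) + 2^(-5) + 2^(-7) + 2^(-7)
= 0.0625 + 0.0625 + 0.03125 + 0.03125 + 0.03125 + 0.0078125 + 0.0078125
= 0.2344
Since 0.2344 ≤ 1, prefix-free code exists


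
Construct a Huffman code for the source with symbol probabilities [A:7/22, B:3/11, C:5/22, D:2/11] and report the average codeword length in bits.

Huffman tree construction:
Combine smallest probabilities repeatedly
Resulting codes:
  A: 11 (length 2)
  B: 10 (length 2)
  C: 01 (length 2)
  D: 00 (length 2)
Average length = Σ p(s) × length(s) = 2.0000 bits


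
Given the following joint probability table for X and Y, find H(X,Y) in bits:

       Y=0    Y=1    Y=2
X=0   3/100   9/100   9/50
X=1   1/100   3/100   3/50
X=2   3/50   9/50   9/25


H(X,Y) = -Σ p(x,y) log₂ p(x,y)
  p(0,0)=3/100: -0.0300 × log₂(0.0300) = 0.1518
  p(0,1)=9/100: -0.0900 × log₂(0.0900) = 0.3127
  p(0,2)=9/50: -0.1800 × log₂(0.1800) = 0.4453
  p(1,0)=1/100: -0.0100 × log₂(0.0100) = 0.0664
  p(1,1)=3/100: -0.0300 × log₂(0.0300) = 0.1518
  p(1,2)=3/50: -0.0600 × log₂(0.0600) = 0.2435
  p(2,0)=3/50: -0.0600 × log₂(0.0600) = 0.2435
  p(2,1)=9/50: -0.1800 × log₂(0.1800) = 0.4453
  p(2,2)=9/25: -0.3600 × log₂(0.3600) = 0.5306
H(X,Y) = 2.5909 bits


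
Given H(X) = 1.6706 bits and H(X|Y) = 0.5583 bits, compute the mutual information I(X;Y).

I(X;Y) = H(X) - H(X|Y)
I(X;Y) = 1.6706 - 0.5583 = 1.1123 bits


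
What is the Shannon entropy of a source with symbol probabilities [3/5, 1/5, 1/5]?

H(X) = -Σ p(x) log₂ p(x)
  -3/5 × log₂(3/5) = 0.4422
  -1/5 × log₂(1/5) = 0.4644
  -1/5 × log₂(1/5) = 0.4644
H(X) = 1.3710 bits


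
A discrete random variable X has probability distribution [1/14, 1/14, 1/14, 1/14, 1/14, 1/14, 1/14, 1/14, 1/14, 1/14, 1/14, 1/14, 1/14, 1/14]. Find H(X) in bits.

H(X) = -Σ p(x) log₂ p(x)
  -1/14 × log₂(1/14) = 0.2720
  -1/14 × log₂(1/14) = 0.2720
  -1/14 × log₂(1/14) = 0.2720
  -1/14 × log₂(1/14) = 0.2720
  -1/14 × log₂(1/14) = 0.2720
  -1/14 × log₂(1/14) = 0.2720
  -1/14 × log₂(1/14) = 0.2720
  -1/14 × log₂(1/14) = 0.2720
  -1/14 × log₂(1/14) = 0.2720
  -1/14 × log₂(1/14) = 0.2720
  -1/14 × log₂(1/14) = 0.2720
  -1/14 × log₂(1/14) = 0.2720
  -1/14 × log₂(1/14) = 0.2720
  -1/14 × log₂(1/14) = 0.2720
H(X) = 3.8074 bits


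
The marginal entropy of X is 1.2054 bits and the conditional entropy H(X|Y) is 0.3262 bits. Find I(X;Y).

I(X;Y) = H(X) - H(X|Y)
I(X;Y) = 1.2054 - 0.3262 = 0.8792 bits


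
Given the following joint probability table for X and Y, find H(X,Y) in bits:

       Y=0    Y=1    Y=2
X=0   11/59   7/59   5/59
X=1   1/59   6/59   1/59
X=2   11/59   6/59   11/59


H(X,Y) = -Σ p(x,y) log₂ p(x,y)
  p(0,0)=11/59: -0.1864 × log₂(0.1864) = 0.4518
  p(0,1)=7/59: -0.1186 × log₂(0.1186) = 0.3649
  p(0,2)=5/59: -0.0847 × log₂(0.0847) = 0.3018
  p(1,0)=1/59: -0.0169 × log₂(0.0169) = 0.0997
  p(1,1)=6/59: -0.1017 × log₂(0.1017) = 0.3354
  p(1,2)=1/59: -0.0169 × log₂(0.0169) = 0.0997
  p(2,0)=11/59: -0.1864 × log₂(0.1864) = 0.4518
  p(2,1)=6/59: -0.1017 × log₂(0.1017) = 0.3354
  p(2,2)=11/59: -0.1864 × log₂(0.1864) = 0.4518
H(X,Y) = 2.8921 bits


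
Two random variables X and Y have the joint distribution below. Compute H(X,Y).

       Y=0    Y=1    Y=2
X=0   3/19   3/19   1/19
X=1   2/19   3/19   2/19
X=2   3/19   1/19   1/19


H(X,Y) = -Σ p(x,y) log₂ p(x,y)
  p(0,0)=3/19: -0.1579 × log₂(0.1579) = 0.4205
  p(0,1)=3/19: -0.1579 × log₂(0.1579) = 0.4205
  p(0,2)=1/19: -0.0526 × log₂(0.0526) = 0.2236
  p(1,0)=2/19: -0.1053 × log₂(0.1053) = 0.3419
  p(1,1)=3/19: -0.1579 × log₂(0.1579) = 0.4205
  p(1,2)=2/19: -0.1053 × log₂(0.1053) = 0.3419
  p(2,0)=3/19: -0.1579 × log₂(0.1579) = 0.4205
  p(2,1)=1/19: -0.0526 × log₂(0.0526) = 0.2236
  p(2,2)=1/19: -0.0526 × log₂(0.0526) = 0.2236
H(X,Y) = 3.0364 bits


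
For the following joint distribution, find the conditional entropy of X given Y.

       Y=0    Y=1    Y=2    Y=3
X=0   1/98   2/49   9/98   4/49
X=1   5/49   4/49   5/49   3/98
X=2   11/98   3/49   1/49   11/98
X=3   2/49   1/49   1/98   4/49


H(X|Y) = Σ_y p(y) H(X|Y=y)
  p(Y=0) = 13/49, H(X|Y=0) = 1.6515
  p(Y=1) = 10/49, H(X|Y=1) = 1.8464
  p(Y=2) = 11/49, H(X|Y=2) = 1.5618
  p(Y=3) = 15/49, H(X|Y=3) = 1.8799
H(X|Y) = 0.2653×1.6515 + 0.2041×1.8464 + 0.2245×1.5618 + 0.3061×1.8799 = 1.7411 bits


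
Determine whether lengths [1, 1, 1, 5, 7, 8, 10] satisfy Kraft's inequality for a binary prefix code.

Kraft inequality: Σ 2^(-l_i) ≤ 1 for prefix-free code
Calculating: 2^(-1) + 2^(-1) + 2^(-1) + 2^(-5) + 2^(-7) + 2^(-8) + 2^(-10)
= 0.5 + 0.5 + 0.5 + 0.03125 + 0.0078125 + 0.00390625 + 0.0009765625
= 1.5439
Since 1.5439 > 1, prefix-free code does not exist


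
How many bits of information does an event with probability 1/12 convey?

Information content I(x) = -log₂(p(x))
I = -log₂(1/12) = -log₂(0.0833)
I = 3.5850 bits


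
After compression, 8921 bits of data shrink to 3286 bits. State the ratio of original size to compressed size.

Compression ratio = Original / Compressed
= 8921 / 3286 = 2.71:1


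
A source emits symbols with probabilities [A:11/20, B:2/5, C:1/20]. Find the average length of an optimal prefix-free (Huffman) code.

Huffman tree construction:
Combine smallest probabilities repeatedly
Resulting codes:
  A: 1 (length 1)
  B: 01 (length 2)
  C: 00 (length 2)
Average length = Σ p(s) × length(s) = 1.4500 bits


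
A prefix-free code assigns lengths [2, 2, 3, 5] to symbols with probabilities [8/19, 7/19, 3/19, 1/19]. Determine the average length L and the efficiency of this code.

Average length L = Σ p_i × l_i = 2.3158 bits
Entropy H = 1.7002 bits
Efficiency η = H/L × 100% = 73.42%


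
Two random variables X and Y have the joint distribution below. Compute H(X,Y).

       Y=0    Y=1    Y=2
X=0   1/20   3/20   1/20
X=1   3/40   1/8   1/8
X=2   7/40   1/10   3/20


H(X,Y) = -Σ p(x,y) log₂ p(x,y)
  p(0,0)=1/20: -0.0500 × log₂(0.0500) = 0.2161
  p(0,1)=3/20: -0.1500 × log₂(0.1500) = 0.4105
  p(0,2)=1/20: -0.0500 × log₂(0.0500) = 0.2161
  p(1,0)=3/40: -0.0750 × log₂(0.0750) = 0.2803
  p(1,1)=1/8: -0.1250 × log₂(0.1250) = 0.3750
  p(1,2)=1/8: -0.1250 × log₂(0.1250) = 0.3750
  p(2,0)=7/40: -0.1750 × log₂(0.1750) = 0.4401
  p(2,1)=1/10: -0.1000 × log₂(0.1000) = 0.3322
  p(2,2)=3/20: -0.1500 × log₂(0.1500) = 0.4105
H(X,Y) = 3.0558 bits


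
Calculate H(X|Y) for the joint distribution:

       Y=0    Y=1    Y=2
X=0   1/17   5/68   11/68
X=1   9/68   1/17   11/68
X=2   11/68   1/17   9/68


H(X|Y) = Σ_y p(y) H(X|Y=y)
  p(Y=0) = 6/17, H(X|Y=0) = 1.4773
  p(Y=1) = 13/68, H(X|Y=1) = 1.5766
  p(Y=2) = 31/68, H(X|Y=2) = 1.5788
H(X|Y) = 0.3529×1.4773 + 0.1912×1.5766 + 0.4559×1.5788 = 1.5426 bits


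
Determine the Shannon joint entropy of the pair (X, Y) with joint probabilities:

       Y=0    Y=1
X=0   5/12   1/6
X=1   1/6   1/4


H(X,Y) = -Σ p(x,y) log₂ p(x,y)
  p(0,0)=5/12: -0.4167 × log₂(0.4167) = 0.5263
  p(0,1)=1/6: -0.1667 × log₂(0.1667) = 0.4308
  p(1,0)=1/6: -0.1667 × log₂(0.1667) = 0.4308
  p(1,1)=1/4: -0.2500 × log₂(0.2500) = 0.5000
H(X,Y) = 1.8879 bits


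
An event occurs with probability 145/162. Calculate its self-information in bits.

Information content I(x) = -log₂(p(x))
I = -log₂(145/162) = -log₂(0.8951)
I = 0.1599 bits


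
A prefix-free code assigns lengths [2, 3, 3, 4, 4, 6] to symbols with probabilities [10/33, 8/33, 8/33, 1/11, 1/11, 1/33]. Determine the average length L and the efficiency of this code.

Average length L = Σ p_i × l_i = 2.9697 bits
Entropy H = 2.2950 bits
Efficiency η = H/L × 100% = 77.28%


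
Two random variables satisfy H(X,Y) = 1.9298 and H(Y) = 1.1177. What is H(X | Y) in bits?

Chain rule: H(X,Y) = H(X|Y) + H(Y)
H(X|Y) = H(X,Y) - H(Y) = 1.9298 - 1.1177 = 0.8121 bits


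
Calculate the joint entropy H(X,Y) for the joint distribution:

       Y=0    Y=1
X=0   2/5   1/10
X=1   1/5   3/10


H(X,Y) = -Σ p(x,y) log₂ p(x,y)
  p(0,0)=2/5: -0.4000 × log₂(0.4000) = 0.5288
  p(0,1)=1/10: -0.1000 × log₂(0.1000) = 0.3322
  p(1,0)=1/5: -0.2000 × log₂(0.2000) = 0.4644
  p(1,1)=3/10: -0.3000 × log₂(0.3000) = 0.5211
H(X,Y) = 1.8464 bits


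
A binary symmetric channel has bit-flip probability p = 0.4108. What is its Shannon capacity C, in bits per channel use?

For BSC with error probability p:
C = 1 - H(p) where H(p) is binary entropy
H(0.4108) = -0.4108 × log₂(0.4108) - 0.5892 × log₂(0.5892)
H(p) = 0.9769
C = 1 - 0.9769 = 0.0231 bits/use


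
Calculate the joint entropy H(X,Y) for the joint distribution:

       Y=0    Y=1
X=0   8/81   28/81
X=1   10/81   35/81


H(X,Y) = -Σ p(x,y) log₂ p(x,y)
  p(0,0)=8/81: -0.0988 × log₂(0.0988) = 0.3299
  p(0,1)=28/81: -0.3457 × log₂(0.3457) = 0.5298
  p(1,0)=10/81: -0.1235 × log₂(0.1235) = 0.3726
  p(1,1)=35/81: -0.4321 × log₂(0.4321) = 0.5231
H(X,Y) = 1.7553 bits


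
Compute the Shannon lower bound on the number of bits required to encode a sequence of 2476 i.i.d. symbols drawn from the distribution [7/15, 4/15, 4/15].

Entropy H = 1.5301 bits/symbol
Minimum bits = H × n = 1.5301 × 2476
= 3788.59 bits


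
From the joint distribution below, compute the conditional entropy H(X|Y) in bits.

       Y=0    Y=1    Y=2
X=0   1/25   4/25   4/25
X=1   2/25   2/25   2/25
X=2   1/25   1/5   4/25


H(X|Y) = Σ_y p(y) H(X|Y=y)
  p(Y=0) = 4/25, H(X|Y=0) = 1.5000
  p(Y=1) = 11/25, H(X|Y=1) = 1.4949
  p(Y=2) = 2/5, H(X|Y=2) = 1.5219
H(X|Y) = 0.1600×1.5000 + 0.4400×1.4949 + 0.4000×1.5219 = 1.5065 bits


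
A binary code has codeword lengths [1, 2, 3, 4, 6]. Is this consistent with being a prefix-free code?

Kraft inequality: Σ 2^(-l_i) ≤ 1 for prefix-free code
Calculating: 2^(-1) + 2^(-2) + 2^(-3) + 2^(-4) + 2^(-6)
= 0.5 + 0.25 + 0.125 + 0.0625 + 0.015625
= 0.9531
Since 0.9531 ≤ 1, prefix-free code exists


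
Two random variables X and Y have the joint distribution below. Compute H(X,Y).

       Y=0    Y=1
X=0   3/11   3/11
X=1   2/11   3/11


H(X,Y) = -Σ p(x,y) log₂ p(x,y)
  p(0,0)=3/11: -0.2727 × log₂(0.2727) = 0.5112
  p(0,1)=3/11: -0.2727 × log₂(0.2727) = 0.5112
  p(1,0)=2/11: -0.1818 × log₂(0.1818) = 0.4472
  p(1,1)=3/11: -0.2727 × log₂(0.2727) = 0.5112
H(X,Y) = 1.9808 bits


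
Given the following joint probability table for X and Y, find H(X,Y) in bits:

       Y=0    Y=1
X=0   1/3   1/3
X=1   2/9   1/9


H(X,Y) = -Σ p(x,y) log₂ p(x,y)
  p(0,0)=1/3: -0.3333 × log₂(0.3333) = 0.5283
  p(0,1)=1/3: -0.3333 × log₂(0.3333) = 0.5283
  p(1,0)=2/9: -0.2222 × log₂(0.2222) = 0.4822
  p(1,1)=1/9: -0.1111 × log₂(0.1111) = 0.3522
H(X,Y) = 1.8911 bits


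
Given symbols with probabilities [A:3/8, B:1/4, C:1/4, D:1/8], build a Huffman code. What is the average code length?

Huffman tree construction:
Combine smallest probabilities repeatedly
Resulting codes:
  A: 11 (length 2)
  B: 01 (length 2)
  C: 10 (length 2)
  D: 00 (length 2)
Average length = Σ p(s) × length(s) = 2.0000 bits


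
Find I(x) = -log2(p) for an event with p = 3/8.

Information content I(x) = -log₂(p(x))
I = -log₂(3/8) = -log₂(0.3750)
I = 1.4150 bits


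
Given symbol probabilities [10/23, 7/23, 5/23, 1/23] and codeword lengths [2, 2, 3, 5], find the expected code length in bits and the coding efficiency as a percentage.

Average length L = Σ p_i × l_i = 2.3478 bits
Entropy H = 1.7201 bits
Efficiency η = H/L × 100% = 73.26%


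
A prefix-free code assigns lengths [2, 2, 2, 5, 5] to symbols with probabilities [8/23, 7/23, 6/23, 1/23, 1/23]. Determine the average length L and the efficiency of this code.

Average length L = Σ p_i × l_i = 2.2609 bits
Entropy H = 1.9513 bits
Efficiency η = H/L × 100% = 86.31%


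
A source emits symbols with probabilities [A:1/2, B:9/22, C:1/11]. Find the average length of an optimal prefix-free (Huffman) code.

Huffman tree construction:
Combine smallest probabilities repeatedly
Resulting codes:
  A: 0 (length 1)
  B: 11 (length 2)
  C: 10 (length 2)
Average length = Σ p(s) × length(s) = 1.5000 bits


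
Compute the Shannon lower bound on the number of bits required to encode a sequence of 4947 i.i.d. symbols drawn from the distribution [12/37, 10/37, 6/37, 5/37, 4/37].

Entropy H = 2.1998 bits/symbol
Minimum bits = H × n = 2.1998 × 4947
= 10882.27 bits


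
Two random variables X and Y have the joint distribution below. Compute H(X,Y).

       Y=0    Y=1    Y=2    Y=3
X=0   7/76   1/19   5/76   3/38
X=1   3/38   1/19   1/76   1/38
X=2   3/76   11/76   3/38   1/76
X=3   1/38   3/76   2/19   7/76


H(X,Y) = -Σ p(x,y) log₂ p(x,y)
  p(0,0)=7/76: -0.0921 × log₂(0.0921) = 0.3169
  p(0,1)=1/19: -0.0526 × log₂(0.0526) = 0.2236
  p(0,2)=5/76: -0.0658 × log₂(0.0658) = 0.2583
  p(0,3)=3/38: -0.0789 × log₂(0.0789) = 0.2892
  p(1,0)=3/38: -0.0789 × log₂(0.0789) = 0.2892
  p(1,1)=1/19: -0.0526 × log₂(0.0526) = 0.2236
  p(1,2)=1/76: -0.0132 × log₂(0.0132) = 0.0822
  p(1,3)=1/38: -0.0263 × log₂(0.0263) = 0.1381
  p(2,0)=3/76: -0.0395 × log₂(0.0395) = 0.1841
  p(2,1)=11/76: -0.1447 × log₂(0.1447) = 0.4036
  p(2,2)=3/38: -0.0789 × log₂(0.0789) = 0.2892
  p(2,3)=1/76: -0.0132 × log₂(0.0132) = 0.0822
  p(3,0)=1/38: -0.0263 × log₂(0.0263) = 0.1381
  p(3,1)=3/76: -0.0395 × log₂(0.0395) = 0.1841
  p(3,2)=2/19: -0.1053 × log₂(0.1053) = 0.3419
  p(3,3)=7/76: -0.0921 × log₂(0.0921) = 0.3169
H(X,Y) = 3.7610 bits


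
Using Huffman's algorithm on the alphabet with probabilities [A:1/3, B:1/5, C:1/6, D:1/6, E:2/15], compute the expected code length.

Huffman tree construction:
Combine smallest probabilities repeatedly
Resulting codes:
  A: 11 (length 2)
  B: 01 (length 2)
  C: 101 (length 3)
  D: 00 (length 2)
  E: 100 (length 3)
Average length = Σ p(s) × length(s) = 2.3000 bits


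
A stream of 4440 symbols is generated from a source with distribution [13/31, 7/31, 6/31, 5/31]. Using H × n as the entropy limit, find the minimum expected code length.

Entropy H = 1.8937 bits/symbol
Minimum bits = H × n = 1.8937 × 4440
= 8407.85 bits


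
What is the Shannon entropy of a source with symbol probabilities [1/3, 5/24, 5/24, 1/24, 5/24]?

H(X) = -Σ p(x) log₂ p(x)
  -1/3 × log₂(1/3) = 0.5283
  -5/24 × log₂(5/24) = 0.4715
  -5/24 × log₂(5/24) = 0.4715
  -1/24 × log₂(1/24) = 0.1910
  -5/24 × log₂(5/24) = 0.4715
H(X) = 2.1338 bits


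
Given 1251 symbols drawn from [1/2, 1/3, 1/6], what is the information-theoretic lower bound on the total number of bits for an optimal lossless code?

Entropy H = 1.4591 bits/symbol
Minimum bits = H × n = 1.4591 × 1251
= 1825.39 bits


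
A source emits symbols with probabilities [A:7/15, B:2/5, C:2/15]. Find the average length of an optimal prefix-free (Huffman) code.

Huffman tree construction:
Combine smallest probabilities repeatedly
Resulting codes:
  A: 0 (length 1)
  B: 11 (length 2)
  C: 10 (length 2)
Average length = Σ p(s) × length(s) = 1.5333 bits


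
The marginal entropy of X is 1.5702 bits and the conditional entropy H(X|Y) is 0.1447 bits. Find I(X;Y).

I(X;Y) = H(X) - H(X|Y)
I(X;Y) = 1.5702 - 0.1447 = 1.4255 bits


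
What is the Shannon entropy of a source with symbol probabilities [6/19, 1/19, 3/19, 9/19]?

H(X) = -Σ p(x) log₂ p(x)
  -6/19 × log₂(6/19) = 0.5251
  -1/19 × log₂(1/19) = 0.2236
  -3/19 × log₂(3/19) = 0.4205
  -9/19 × log₂(9/19) = 0.5106
H(X) = 1.6798 bits


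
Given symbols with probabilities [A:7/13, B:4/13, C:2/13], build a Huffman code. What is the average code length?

Huffman tree construction:
Combine smallest probabilities repeatedly
Resulting codes:
  A: 1 (length 1)
  B: 01 (length 2)
  C: 00 (length 2)
Average length = Σ p(s) × length(s) = 1.4615 bits


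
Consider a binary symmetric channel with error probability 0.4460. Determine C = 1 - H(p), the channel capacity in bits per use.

For BSC with error probability p:
C = 1 - H(p) where H(p) is binary entropy
H(0.4460) = -0.4460 × log₂(0.4460) - 0.5540 × log₂(0.5540)
H(p) = 0.9916
C = 1 - 0.9916 = 0.0084 bits/use


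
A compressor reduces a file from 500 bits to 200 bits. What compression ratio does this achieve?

Compression ratio = Original / Compressed
= 500 / 200 = 2.50:1


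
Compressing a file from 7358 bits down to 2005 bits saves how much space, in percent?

Space savings = (1 - Compressed/Original) × 100%
= (1 - 2005/7358) × 100%
= 72.75%


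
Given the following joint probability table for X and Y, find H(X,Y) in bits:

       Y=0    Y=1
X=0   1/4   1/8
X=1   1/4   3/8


H(X,Y) = -Σ p(x,y) log₂ p(x,y)
  p(0,0)=1/4: -0.2500 × log₂(0.2500) = 0.5000
  p(0,1)=1/8: -0.1250 × log₂(0.1250) = 0.3750
  p(1,0)=1/4: -0.2500 × log₂(0.2500) = 0.5000
  p(1,1)=3/8: -0.3750 × log₂(0.3750) = 0.5306
H(X,Y) = 1.9056 bits


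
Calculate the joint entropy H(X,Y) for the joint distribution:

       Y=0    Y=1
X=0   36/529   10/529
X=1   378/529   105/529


H(X,Y) = -Σ p(x,y) log₂ p(x,y)
  p(0,0)=36/529: -0.0681 × log₂(0.0681) = 0.2639
  p(0,1)=10/529: -0.0189 × log₂(0.0189) = 0.1082
  p(1,0)=378/529: -0.7146 × log₂(0.7146) = 0.3465
  p(1,1)=105/529: -0.1985 × log₂(0.1985) = 0.4630
H(X,Y) = 1.1816 bits


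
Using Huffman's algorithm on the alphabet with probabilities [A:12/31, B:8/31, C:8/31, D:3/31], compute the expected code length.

Huffman tree construction:
Combine smallest probabilities repeatedly
Resulting codes:
  A: 0 (length 1)
  B: 111 (length 3)
  C: 10 (length 2)
  D: 110 (length 3)
Average length = Σ p(s) × length(s) = 1.9677 bits


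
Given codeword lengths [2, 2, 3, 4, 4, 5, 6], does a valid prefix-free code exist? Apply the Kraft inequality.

Kraft inequality: Σ 2^(-l_i) ≤ 1 for prefix-free code
Calculating: 2^(-2) + 2^(-2) + 2^(-3) + 2^(-4) + 2^(-4) + 2^(-5) + 2^(-6)
= 0.25 + 0.25 + 0.125 + 0.0625 + 0.0625 + 0.03125 + 0.015625
= 0.7969
Since 0.7969 ≤ 1, prefix-free code exists


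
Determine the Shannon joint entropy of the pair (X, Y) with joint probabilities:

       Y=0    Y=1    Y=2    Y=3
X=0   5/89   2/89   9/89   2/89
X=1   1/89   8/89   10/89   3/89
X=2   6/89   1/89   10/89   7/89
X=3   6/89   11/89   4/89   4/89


H(X,Y) = -Σ p(x,y) log₂ p(x,y)
  p(0,0)=5/89: -0.0562 × log₂(0.0562) = 0.2334
  p(0,1)=2/89: -0.0225 × log₂(0.0225) = 0.1231
  p(0,2)=9/89: -0.1011 × log₂(0.1011) = 0.3343
  p(0,3)=2/89: -0.0225 × log₂(0.0225) = 0.1231
  p(1,0)=1/89: -0.0112 × log₂(0.0112) = 0.0728
  p(1,1)=8/89: -0.0899 × log₂(0.0899) = 0.3124
  p(1,2)=10/89: -0.1124 × log₂(0.1124) = 0.3544
  p(1,3)=3/89: -0.0337 × log₂(0.0337) = 0.1649
  p(2,0)=6/89: -0.0674 × log₂(0.0674) = 0.2623
  p(2,1)=1/89: -0.0112 × log₂(0.0112) = 0.0728
  p(2,2)=10/89: -0.1124 × log₂(0.1124) = 0.3544
  p(2,3)=7/89: -0.0787 × log₂(0.0787) = 0.2885
  p(3,0)=6/89: -0.0674 × log₂(0.0674) = 0.2623
  p(3,1)=11/89: -0.1236 × log₂(0.1236) = 0.3728
  p(3,2)=4/89: -0.0449 × log₂(0.0449) = 0.2012
  p(3,3)=4/89: -0.0449 × log₂(0.0449) = 0.2012
H(X,Y) = 3.7335 bits


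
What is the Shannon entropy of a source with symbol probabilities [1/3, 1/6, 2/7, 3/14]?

H(X) = -Σ p(x) log₂ p(x)
  -1/3 × log₂(1/3) = 0.5283
  -1/6 × log₂(1/6) = 0.4308
  -2/7 × log₂(2/7) = 0.5164
  -3/14 × log₂(3/14) = 0.4762
H(X) = 1.9518 bits


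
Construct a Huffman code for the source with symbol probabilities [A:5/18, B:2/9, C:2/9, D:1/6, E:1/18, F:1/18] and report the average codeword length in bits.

Huffman tree construction:
Combine smallest probabilities repeatedly
Resulting codes:
  A: 10 (length 2)
  B: 00 (length 2)
  C: 01 (length 2)
  D: 111 (length 3)
  E: 1100 (length 4)
  F: 1101 (length 4)
Average length = Σ p(s) × length(s) = 2.3889 bits


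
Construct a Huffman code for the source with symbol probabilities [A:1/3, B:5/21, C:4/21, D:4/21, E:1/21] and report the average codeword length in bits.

Huffman tree construction:
Combine smallest probabilities repeatedly
Resulting codes:
  A: 11 (length 2)
  B: 01 (length 2)
  C: 101 (length 3)
  D: 00 (length 2)
  E: 100 (length 3)
Average length = Σ p(s) × length(s) = 2.2381 bits


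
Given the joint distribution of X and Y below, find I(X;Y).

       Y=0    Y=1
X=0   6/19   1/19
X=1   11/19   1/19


H(X) = 0.9495, H(Y) = 0.4855, H(X,Y) = 1.4288
I(X;Y) = H(X) + H(Y) - H(X,Y) = 0.0061 bits


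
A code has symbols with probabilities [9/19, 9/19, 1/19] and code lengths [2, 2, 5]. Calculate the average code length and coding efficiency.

Average length L = Σ p_i × l_i = 2.1579 bits
Entropy H = 1.2448 bits
Efficiency η = H/L × 100% = 57.69%


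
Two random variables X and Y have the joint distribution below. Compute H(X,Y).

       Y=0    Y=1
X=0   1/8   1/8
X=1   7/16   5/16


H(X,Y) = -Σ p(x,y) log₂ p(x,y)
  p(0,0)=1/8: -0.1250 × log₂(0.1250) = 0.3750
  p(0,1)=1/8: -0.1250 × log₂(0.1250) = 0.3750
  p(1,0)=7/16: -0.4375 × log₂(0.4375) = 0.5218
  p(1,1)=5/16: -0.3125 × log₂(0.3125) = 0.5244
H(X,Y) = 1.7962 bits


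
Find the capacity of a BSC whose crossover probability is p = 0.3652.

For BSC with error probability p:
C = 1 - H(p) where H(p) is binary entropy
H(0.3652) = -0.3652 × log₂(0.3652) - 0.6348 × log₂(0.6348)
H(p) = 0.9469
C = 1 - 0.9469 = 0.0531 bits/use


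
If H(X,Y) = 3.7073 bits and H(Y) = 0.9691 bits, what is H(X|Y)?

Chain rule: H(X,Y) = H(X|Y) + H(Y)
H(X|Y) = H(X,Y) - H(Y) = 3.7073 - 0.9691 = 2.7382 bits


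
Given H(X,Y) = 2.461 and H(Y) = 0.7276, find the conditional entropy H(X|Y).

Chain rule: H(X,Y) = H(X|Y) + H(Y)
H(X|Y) = H(X,Y) - H(Y) = 2.461 - 0.7276 = 1.7334 bits


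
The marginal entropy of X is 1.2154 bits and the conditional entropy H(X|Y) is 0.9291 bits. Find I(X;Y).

I(X;Y) = H(X) - H(X|Y)
I(X;Y) = 1.2154 - 0.9291 = 0.2863 bits


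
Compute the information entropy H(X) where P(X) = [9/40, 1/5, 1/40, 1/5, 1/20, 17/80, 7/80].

H(X) = -Σ p(x) log₂ p(x)
  -9/40 × log₂(9/40) = 0.4842
  -1/5 × log₂(1/5) = 0.4644
  -1/40 × log₂(1/40) = 0.1330
  -1/5 × log₂(1/5) = 0.4644
  -1/20 × log₂(1/20) = 0.2161
  -17/80 × log₂(17/80) = 0.4748
  -7/80 × log₂(7/80) = 0.3075
H(X) = 2.5445 bits


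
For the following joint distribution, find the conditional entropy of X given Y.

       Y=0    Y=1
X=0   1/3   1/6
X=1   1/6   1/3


H(X|Y) = Σ_y p(y) H(X|Y=y)
  p(Y=0) = 1/2, H(X|Y=0) = 0.9183
  p(Y=1) = 1/2, H(X|Y=1) = 0.9183
H(X|Y) = 0.5000×0.9183 + 0.5000×0.9183 = 0.9183 bits


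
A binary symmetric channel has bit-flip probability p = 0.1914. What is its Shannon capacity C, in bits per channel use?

For BSC with error probability p:
C = 1 - H(p) where H(p) is binary entropy
H(0.1914) = -0.1914 × log₂(0.1914) - 0.8086 × log₂(0.8086)
H(p) = 0.7044
C = 1 - 0.7044 = 0.2956 bits/use


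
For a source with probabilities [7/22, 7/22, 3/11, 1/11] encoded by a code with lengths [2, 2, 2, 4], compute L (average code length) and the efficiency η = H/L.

Average length L = Σ p_i × l_i = 2.1818 bits
Entropy H = 1.8770 bits
Efficiency η = H/L × 100% = 86.03%


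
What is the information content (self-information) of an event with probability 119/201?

Information content I(x) = -log₂(p(x))
I = -log₂(119/201) = -log₂(0.5920)
I = 0.7562 bits


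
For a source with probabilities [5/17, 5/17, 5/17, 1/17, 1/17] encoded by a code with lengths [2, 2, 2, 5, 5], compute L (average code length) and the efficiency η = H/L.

Average length L = Σ p_i × l_i = 2.3529 bits
Entropy H = 2.0387 bits
Efficiency η = H/L × 100% = 86.64%


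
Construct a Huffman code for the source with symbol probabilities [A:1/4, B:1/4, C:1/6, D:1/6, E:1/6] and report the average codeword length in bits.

Huffman tree construction:
Combine smallest probabilities repeatedly
Resulting codes:
  A: 01 (length 2)
  B: 10 (length 2)
  C: 110 (length 3)
  D: 111 (length 3)
  E: 00 (length 2)
Average length = Σ p(s) × length(s) = 2.3333 bits


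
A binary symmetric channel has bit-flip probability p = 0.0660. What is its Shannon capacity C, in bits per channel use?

For BSC with error probability p:
C = 1 - H(p) where H(p) is binary entropy
H(0.0660) = -0.0660 × log₂(0.0660) - 0.9340 × log₂(0.9340)
H(p) = 0.3508
C = 1 - 0.3508 = 0.6492 bits/use


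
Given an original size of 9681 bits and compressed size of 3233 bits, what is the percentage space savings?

Space savings = (1 - Compressed/Original) × 100%
= (1 - 3233/9681) × 100%
= 66.60%


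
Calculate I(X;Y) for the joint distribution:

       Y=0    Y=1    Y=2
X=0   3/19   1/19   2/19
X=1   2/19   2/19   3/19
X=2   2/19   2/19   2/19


H(X) = 1.5810, H(Y) = 1.5683, H(X,Y) = 3.1158
I(X;Y) = H(X) + H(Y) - H(X,Y) = 0.0335 bits


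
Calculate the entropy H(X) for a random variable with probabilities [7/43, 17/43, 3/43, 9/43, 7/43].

H(X) = -Σ p(x) log₂ p(x)
  -7/43 × log₂(7/43) = 0.4263
  -17/43 × log₂(17/43) = 0.5293
  -3/43 × log₂(3/43) = 0.2680
  -9/43 × log₂(9/43) = 0.4723
  -7/43 × log₂(7/43) = 0.4263
H(X) = 2.1222 bits


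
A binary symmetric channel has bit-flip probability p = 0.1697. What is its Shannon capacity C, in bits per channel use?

For BSC with error probability p:
C = 1 - H(p) where H(p) is binary entropy
H(0.1697) = -0.1697 × log₂(0.1697) - 0.8303 × log₂(0.8303)
H(p) = 0.6570
C = 1 - 0.6570 = 0.3430 bits/use


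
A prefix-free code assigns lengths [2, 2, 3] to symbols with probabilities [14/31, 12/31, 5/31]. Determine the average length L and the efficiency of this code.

Average length L = Σ p_i × l_i = 2.1613 bits
Entropy H = 1.4725 bits
Efficiency η = H/L × 100% = 68.13%


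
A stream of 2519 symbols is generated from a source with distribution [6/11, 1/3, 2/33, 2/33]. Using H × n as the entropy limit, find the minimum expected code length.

Entropy H = 1.4955 bits/symbol
Minimum bits = H × n = 1.4955 × 2519
= 3767.25 bits


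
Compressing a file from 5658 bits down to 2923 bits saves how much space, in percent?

Space savings = (1 - Compressed/Original) × 100%
= (1 - 2923/5658) × 100%
= 48.34%


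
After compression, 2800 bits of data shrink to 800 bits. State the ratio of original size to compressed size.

Compression ratio = Original / Compressed
= 2800 / 800 = 3.50:1


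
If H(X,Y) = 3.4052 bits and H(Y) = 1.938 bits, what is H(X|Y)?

Chain rule: H(X,Y) = H(X|Y) + H(Y)
H(X|Y) = H(X,Y) - H(Y) = 3.4052 - 1.938 = 1.4672 bits


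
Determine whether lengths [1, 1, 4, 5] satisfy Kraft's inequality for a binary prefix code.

Kraft inequality: Σ 2^(-l_i) ≤ 1 for prefix-free code
Calculating: 2^(-1) + 2^(-1) + 2^(-4) + 2^(-5)
= 0.5 + 0.5 + 0.0625 + 0.03125
= 1.0938
Since 1.0938 > 1, prefix-free code does not exist


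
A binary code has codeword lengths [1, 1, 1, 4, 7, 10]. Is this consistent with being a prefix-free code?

Kraft inequality: Σ 2^(-l_i) ≤ 1 for prefix-free code
Calculating: 2^(-1) + 2^(-1) + 2^(-1) + 2^(-4) + 2^(-7) + 2^(-10)
= 0.5 + 0.5 + 0.5 + 0.0625 + 0.0078125 + 0.0009765625
= 1.5713
Since 1.5713 > 1, prefix-free code does not exist


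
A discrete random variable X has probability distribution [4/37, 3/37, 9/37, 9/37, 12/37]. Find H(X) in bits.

H(X) = -Σ p(x) log₂ p(x)
  -4/37 × log₂(4/37) = 0.3470
  -3/37 × log₂(3/37) = 0.2939
  -9/37 × log₂(9/37) = 0.4961
  -9/37 × log₂(9/37) = 0.4961
  -12/37 × log₂(12/37) = 0.5269
H(X) = 2.1599 bits


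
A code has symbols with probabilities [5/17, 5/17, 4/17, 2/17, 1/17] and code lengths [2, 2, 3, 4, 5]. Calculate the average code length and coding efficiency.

Average length L = Σ p_i × l_i = 2.6471 bits
Entropy H = 2.1334 bits
Efficiency η = H/L × 100% = 80.59%


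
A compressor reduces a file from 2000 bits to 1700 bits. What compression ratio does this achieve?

Compression ratio = Original / Compressed
= 2000 / 1700 = 1.18:1


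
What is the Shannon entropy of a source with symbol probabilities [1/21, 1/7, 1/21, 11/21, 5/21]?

H(X) = -Σ p(x) log₂ p(x)
  -1/21 × log₂(1/21) = 0.2092
  -1/7 × log₂(1/7) = 0.4011
  -1/21 × log₂(1/21) = 0.2092
  -11/21 × log₂(11/21) = 0.4887
  -5/21 × log₂(5/21) = 0.4929
H(X) = 1.8010 bits


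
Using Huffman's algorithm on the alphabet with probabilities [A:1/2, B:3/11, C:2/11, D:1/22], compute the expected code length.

Huffman tree construction:
Combine smallest probabilities repeatedly
Resulting codes:
  A: 0 (length 1)
  B: 11 (length 2)
  C: 101 (length 3)
  D: 100 (length 3)
Average length = Σ p(s) × length(s) = 1.7273 bits


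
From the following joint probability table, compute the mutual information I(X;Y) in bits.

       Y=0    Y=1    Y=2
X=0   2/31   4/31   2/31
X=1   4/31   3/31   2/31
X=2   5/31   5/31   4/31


H(X) = 1.5403, H(Y) = 1.5647, H(X,Y) = 3.0841
I(X;Y) = H(X) + H(Y) - H(X,Y) = 0.0209 bits


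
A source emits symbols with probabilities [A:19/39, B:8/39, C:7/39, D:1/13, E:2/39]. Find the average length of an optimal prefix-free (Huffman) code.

Huffman tree construction:
Combine smallest probabilities repeatedly
Resulting codes:
  A: 0 (length 1)
  B: 10 (length 2)
  C: 111 (length 3)
  D: 1101 (length 4)
  E: 1100 (length 4)
Average length = Σ p(s) × length(s) = 1.9487 bits


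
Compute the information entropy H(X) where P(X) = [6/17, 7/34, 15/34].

H(X) = -Σ p(x) log₂ p(x)
  -6/17 × log₂(6/17) = 0.5303
  -7/34 × log₂(7/34) = 0.4694
  -15/34 × log₂(15/34) = 0.5208
H(X) = 1.5206 bits


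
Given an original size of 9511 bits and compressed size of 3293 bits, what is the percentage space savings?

Space savings = (1 - Compressed/Original) × 100%
= (1 - 3293/9511) × 100%
= 65.38%


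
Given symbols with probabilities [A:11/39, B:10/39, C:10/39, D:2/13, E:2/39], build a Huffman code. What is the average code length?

Huffman tree construction:
Combine smallest probabilities repeatedly
Resulting codes:
  A: 11 (length 2)
  B: 01 (length 2)
  C: 10 (length 2)
  D: 001 (length 3)
  E: 000 (length 3)
Average length = Σ p(s) × length(s) = 2.2051 bits


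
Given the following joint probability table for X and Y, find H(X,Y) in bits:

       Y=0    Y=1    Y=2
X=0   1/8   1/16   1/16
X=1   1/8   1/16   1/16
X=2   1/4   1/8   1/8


H(X,Y) = -Σ p(x,y) log₂ p(x,y)
  p(0,0)=1/8: -0.1250 × log₂(0.1250) = 0.3750
  p(0,1)=1/16: -0.0625 × log₂(0.0625) = 0.2500
  p(0,2)=1/16: -0.0625 × log₂(0.0625) = 0.2500
  p(1,0)=1/8: -0.1250 × log₂(0.1250) = 0.3750
  p(1,1)=1/16: -0.0625 × log₂(0.0625) = 0.2500
  p(1,2)=1/16: -0.0625 × log₂(0.0625) = 0.2500
  p(2,0)=1/4: -0.2500 × log₂(0.2500) = 0.5000
  p(2,1)=1/8: -0.1250 × log₂(0.1250) = 0.3750
  p(2,2)=1/8: -0.1250 × log₂(0.1250) = 0.3750
H(X,Y) = 3.0000 bits
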